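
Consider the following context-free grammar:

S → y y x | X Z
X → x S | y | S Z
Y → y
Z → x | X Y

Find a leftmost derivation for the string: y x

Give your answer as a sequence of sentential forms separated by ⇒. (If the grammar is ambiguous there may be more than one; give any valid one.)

S ⇒ X Z ⇒ y Z ⇒ y x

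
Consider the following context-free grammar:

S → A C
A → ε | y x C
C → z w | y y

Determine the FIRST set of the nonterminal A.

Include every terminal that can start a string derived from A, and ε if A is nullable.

We compute FIRST(A) using the standard algorithm.
FIRST(A) = {y, ε}
FIRST(C) = {y, z}
FIRST(S) = {y, z}
Therefore, FIRST(A) = {y, ε}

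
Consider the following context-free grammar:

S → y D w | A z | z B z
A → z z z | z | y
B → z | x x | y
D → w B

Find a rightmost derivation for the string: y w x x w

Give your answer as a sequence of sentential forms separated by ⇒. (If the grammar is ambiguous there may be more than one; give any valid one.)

S ⇒ y D w ⇒ y w B w ⇒ y w x x w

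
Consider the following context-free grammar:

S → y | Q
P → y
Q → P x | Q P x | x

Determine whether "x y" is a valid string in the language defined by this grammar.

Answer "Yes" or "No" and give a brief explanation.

No - no valid derivation exists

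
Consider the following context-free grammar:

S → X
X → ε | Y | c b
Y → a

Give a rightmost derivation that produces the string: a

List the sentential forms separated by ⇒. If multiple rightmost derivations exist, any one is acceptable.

S ⇒ X ⇒ Y ⇒ a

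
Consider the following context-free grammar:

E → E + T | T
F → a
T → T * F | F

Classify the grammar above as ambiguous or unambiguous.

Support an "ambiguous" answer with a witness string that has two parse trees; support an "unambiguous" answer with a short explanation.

Unambiguous - every string in the language has a unique parse tree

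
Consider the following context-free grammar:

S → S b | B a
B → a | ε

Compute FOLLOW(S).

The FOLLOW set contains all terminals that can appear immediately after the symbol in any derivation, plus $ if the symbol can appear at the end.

We compute FOLLOW(S) using the standard algorithm.
FOLLOW(S) starts with {$}.
FIRST(B) = {a, ε}
FIRST(S) = {a}
FOLLOW(B) = {a}
FOLLOW(S) = {$, b}
Therefore, FOLLOW(S) = {$, b}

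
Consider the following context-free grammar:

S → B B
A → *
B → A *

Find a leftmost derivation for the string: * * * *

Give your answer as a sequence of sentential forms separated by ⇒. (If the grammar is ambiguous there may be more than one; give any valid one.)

S ⇒ B B ⇒ A * B ⇒ * * B ⇒ * * A * ⇒ * * * *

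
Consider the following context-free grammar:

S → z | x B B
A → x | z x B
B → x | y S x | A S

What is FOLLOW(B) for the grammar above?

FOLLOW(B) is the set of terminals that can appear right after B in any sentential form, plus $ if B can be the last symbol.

We compute FOLLOW(B) using the standard algorithm.
FOLLOW(S) starts with {$}.
FIRST(A) = {x, z}
FIRST(B) = {x, y, z}
FIRST(S) = {x, z}
FOLLOW(A) = {x, z}
FOLLOW(B) = {$, x, y, z}
FOLLOW(S) = {$, x, y, z}
Therefore, FOLLOW(B) = {$, x, y, z}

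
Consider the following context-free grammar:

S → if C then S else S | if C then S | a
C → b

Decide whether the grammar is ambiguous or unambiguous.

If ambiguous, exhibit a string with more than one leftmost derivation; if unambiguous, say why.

Ambiguous - the string 'if b then if b then if b then a else a' has two distinct leftmost derivations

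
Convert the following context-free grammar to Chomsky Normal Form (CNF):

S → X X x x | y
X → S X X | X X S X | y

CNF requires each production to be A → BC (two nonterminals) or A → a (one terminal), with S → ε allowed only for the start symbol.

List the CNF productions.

TX → x; S → y; X → y; S → X X0; X0 → X X1; X1 → TX TX; X → S X2; X2 → X X; X → X X3; X3 → X X4; X4 → S X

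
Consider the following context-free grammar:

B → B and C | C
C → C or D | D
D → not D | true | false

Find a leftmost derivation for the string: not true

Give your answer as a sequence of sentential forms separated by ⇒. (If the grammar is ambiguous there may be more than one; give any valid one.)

B ⇒ C ⇒ D ⇒ not D ⇒ not true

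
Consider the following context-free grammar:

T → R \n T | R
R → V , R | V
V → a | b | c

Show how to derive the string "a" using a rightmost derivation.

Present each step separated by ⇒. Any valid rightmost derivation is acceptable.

T ⇒ R ⇒ V ⇒ a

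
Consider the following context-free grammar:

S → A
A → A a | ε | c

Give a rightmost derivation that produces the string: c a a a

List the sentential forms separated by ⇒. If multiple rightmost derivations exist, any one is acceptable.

S ⇒ A ⇒ A a ⇒ A a a ⇒ A a a a ⇒ c a a a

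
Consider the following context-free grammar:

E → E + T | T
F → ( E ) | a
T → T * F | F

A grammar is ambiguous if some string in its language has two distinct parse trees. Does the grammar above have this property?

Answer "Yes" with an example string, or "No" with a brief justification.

No - the grammar is unambiguous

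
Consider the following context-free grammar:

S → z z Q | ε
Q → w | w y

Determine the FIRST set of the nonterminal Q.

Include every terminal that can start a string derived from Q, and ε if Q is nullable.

We compute FIRST(Q) using the standard algorithm.
FIRST(Q) = {w}
FIRST(S) = {z, ε}
Therefore, FIRST(Q) = {w}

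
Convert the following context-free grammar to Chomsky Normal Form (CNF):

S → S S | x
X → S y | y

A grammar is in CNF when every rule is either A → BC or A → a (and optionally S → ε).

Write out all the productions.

S → x; TY → y; X → y; S → S S; X → S TY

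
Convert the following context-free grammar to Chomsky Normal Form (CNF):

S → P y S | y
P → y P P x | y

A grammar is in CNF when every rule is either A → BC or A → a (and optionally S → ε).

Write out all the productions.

TY → y; S → y; TX → x; P → y; S → P X0; X0 → TY S; P → TY X1; X1 → P X2; X2 → P TX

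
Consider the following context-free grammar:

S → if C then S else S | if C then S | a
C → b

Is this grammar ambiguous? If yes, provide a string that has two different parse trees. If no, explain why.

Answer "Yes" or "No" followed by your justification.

Yes - the string 'if b then if b then if b then a else a else a' has two distinct leftmost derivations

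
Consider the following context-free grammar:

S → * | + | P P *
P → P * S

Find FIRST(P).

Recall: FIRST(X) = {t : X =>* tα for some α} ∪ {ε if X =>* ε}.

We compute FIRST(P) using the standard algorithm.
FIRST(P) = {}
FIRST(S) = {*, +}
Therefore, FIRST(P) = {}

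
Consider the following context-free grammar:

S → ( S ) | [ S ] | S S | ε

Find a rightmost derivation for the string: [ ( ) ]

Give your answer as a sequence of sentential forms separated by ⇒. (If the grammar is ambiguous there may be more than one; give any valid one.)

S ⇒ [ S ] ⇒ [ ( S ) ] ⇒ [ ( ) ]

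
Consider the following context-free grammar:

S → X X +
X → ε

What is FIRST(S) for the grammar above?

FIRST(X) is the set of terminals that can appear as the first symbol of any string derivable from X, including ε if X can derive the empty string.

We compute FIRST(S) using the standard algorithm.
FIRST(S) = {+}
FIRST(X) = {ε}
Therefore, FIRST(S) = {+}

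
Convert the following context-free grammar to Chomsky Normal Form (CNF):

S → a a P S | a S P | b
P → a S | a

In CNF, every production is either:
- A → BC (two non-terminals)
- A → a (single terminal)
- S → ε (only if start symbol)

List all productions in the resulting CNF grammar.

TA → a; S → b; P → a; S → TA X0; X0 → TA X1; X1 → P S; S → TA X2; X2 → S P; P → TA S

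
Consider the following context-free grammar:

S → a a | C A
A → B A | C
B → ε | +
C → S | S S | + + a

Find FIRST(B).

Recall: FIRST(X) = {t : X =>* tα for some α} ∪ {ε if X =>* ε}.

We compute FIRST(B) using the standard algorithm.
FIRST(A) = {+, a}
FIRST(B) = {+, ε}
FIRST(C) = {+, a}
FIRST(S) = {+, a}
Therefore, FIRST(B) = {+, ε}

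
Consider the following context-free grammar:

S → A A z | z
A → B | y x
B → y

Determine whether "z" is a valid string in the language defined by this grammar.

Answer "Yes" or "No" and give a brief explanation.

Yes - a valid derivation exists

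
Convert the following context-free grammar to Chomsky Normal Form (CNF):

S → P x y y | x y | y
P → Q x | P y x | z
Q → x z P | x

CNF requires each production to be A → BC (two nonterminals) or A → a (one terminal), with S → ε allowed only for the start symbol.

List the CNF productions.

TX → x; TY → y; S → y; P → z; TZ → z; Q → x; S → P X0; X0 → TX X1; X1 → TY TY; S → TX TY; P → Q TX; P → P X2; X2 → TY TX; Q → TX X3; X3 → TZ P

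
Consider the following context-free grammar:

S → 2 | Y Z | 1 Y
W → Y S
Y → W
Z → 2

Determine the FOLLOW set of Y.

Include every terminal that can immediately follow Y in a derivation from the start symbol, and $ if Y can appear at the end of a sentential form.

We compute FOLLOW(Y) using the standard algorithm.
FOLLOW(S) starts with {$}.
FIRST(S) = {1, 2}
FIRST(W) = {}
FIRST(Y) = {}
FIRST(Z) = {2}
FOLLOW(S) = {$, 1, 2}
FOLLOW(W) = {$, 1, 2}
FOLLOW(Y) = {$, 1, 2}
FOLLOW(Z) = {$, 1, 2}
Therefore, FOLLOW(Y) = {$, 1, 2}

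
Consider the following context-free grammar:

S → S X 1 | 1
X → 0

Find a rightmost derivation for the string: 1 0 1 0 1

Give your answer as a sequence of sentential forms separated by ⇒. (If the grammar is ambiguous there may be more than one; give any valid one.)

S ⇒ S X 1 ⇒ S 0 1 ⇒ S X 1 0 1 ⇒ S 0 1 0 1 ⇒ 1 0 1 0 1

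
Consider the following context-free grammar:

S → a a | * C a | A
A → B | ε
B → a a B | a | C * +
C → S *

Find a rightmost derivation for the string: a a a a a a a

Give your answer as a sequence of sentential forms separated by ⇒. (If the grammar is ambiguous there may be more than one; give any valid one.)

S ⇒ A ⇒ B ⇒ a a B ⇒ a a a a B ⇒ a a a a a a B ⇒ a a a a a a a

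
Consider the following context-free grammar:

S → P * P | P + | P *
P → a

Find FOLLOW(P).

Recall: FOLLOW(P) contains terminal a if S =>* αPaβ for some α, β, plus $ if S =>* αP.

We compute FOLLOW(P) using the standard algorithm.
FOLLOW(S) starts with {$}.
FIRST(P) = {a}
FIRST(S) = {a}
FOLLOW(P) = {$, *, +}
FOLLOW(S) = {$}
Therefore, FOLLOW(P) = {$, *, +}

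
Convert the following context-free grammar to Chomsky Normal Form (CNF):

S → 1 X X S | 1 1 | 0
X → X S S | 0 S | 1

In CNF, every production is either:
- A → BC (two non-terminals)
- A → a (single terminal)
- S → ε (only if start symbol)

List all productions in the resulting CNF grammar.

T1 → 1; S → 0; T0 → 0; X → 1; S → T1 X0; X0 → X X1; X1 → X S; S → T1 T1; X → X X2; X2 → S S; X → T0 S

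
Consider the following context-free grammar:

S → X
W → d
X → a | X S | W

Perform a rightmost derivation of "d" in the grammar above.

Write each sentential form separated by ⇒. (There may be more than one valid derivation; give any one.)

S ⇒ X ⇒ W ⇒ d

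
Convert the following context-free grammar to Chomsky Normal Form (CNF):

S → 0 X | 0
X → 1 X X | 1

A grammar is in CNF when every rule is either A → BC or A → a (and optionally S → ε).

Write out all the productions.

T0 → 0; S → 0; T1 → 1; X → 1; S → T0 X; X → T1 X0; X0 → X X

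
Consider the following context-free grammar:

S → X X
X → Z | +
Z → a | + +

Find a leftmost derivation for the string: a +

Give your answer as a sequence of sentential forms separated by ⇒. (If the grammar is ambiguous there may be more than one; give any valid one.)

S ⇒ X X ⇒ Z X ⇒ a X ⇒ a +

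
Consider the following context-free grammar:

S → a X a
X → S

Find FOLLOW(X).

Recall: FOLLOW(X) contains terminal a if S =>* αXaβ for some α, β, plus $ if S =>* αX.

We compute FOLLOW(X) using the standard algorithm.
FOLLOW(S) starts with {$}.
FIRST(S) = {a}
FIRST(X) = {a}
FOLLOW(S) = {$, a}
FOLLOW(X) = {a}
Therefore, FOLLOW(X) = {a}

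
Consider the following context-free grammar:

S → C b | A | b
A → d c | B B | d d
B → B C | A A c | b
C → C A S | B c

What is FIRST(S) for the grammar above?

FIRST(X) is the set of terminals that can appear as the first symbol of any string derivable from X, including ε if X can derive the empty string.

We compute FIRST(S) using the standard algorithm.
FIRST(A) = {b, d}
FIRST(B) = {b, d}
FIRST(C) = {b, d}
FIRST(S) = {b, d}
Therefore, FIRST(S) = {b, d}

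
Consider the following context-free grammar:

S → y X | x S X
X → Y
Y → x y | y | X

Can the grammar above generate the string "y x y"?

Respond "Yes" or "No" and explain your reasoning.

Yes - a valid derivation exists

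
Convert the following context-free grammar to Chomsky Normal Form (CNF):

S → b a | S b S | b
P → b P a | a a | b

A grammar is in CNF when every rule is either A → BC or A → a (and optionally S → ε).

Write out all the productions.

TB → b; TA → a; S → b; P → b; S → TB TA; S → S X0; X0 → TB S; P → TB X1; X1 → P TA; P → TA TA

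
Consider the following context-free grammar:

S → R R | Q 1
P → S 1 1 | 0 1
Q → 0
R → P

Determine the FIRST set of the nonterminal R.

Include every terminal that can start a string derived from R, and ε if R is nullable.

We compute FIRST(R) using the standard algorithm.
FIRST(P) = {0}
FIRST(Q) = {0}
FIRST(R) = {0}
FIRST(S) = {0}
Therefore, FIRST(R) = {0}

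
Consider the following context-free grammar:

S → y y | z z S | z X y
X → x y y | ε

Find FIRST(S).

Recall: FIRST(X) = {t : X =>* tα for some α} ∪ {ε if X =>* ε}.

We compute FIRST(S) using the standard algorithm.
FIRST(S) = {y, z}
FIRST(X) = {x, ε}
Therefore, FIRST(S) = {y, z}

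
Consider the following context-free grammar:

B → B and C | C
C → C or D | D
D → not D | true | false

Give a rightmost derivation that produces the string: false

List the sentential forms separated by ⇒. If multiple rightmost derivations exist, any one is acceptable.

B ⇒ C ⇒ D ⇒ false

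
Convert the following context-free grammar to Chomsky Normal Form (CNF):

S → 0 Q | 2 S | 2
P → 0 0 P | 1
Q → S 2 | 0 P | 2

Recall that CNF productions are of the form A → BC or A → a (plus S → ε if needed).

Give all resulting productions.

T0 → 0; T2 → 2; S → 2; P → 1; Q → 2; S → T0 Q; S → T2 S; P → T0 X0; X0 → T0 P; Q → S T2; Q → T0 P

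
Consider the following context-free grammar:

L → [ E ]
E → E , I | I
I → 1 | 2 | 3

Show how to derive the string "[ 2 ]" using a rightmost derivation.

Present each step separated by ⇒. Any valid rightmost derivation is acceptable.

L ⇒ [ E ] ⇒ [ I ] ⇒ [ 2 ]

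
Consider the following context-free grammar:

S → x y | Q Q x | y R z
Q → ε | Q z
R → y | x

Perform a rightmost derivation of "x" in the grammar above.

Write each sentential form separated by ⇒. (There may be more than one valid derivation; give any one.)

S ⇒ Q Q x ⇒ Q x ⇒ x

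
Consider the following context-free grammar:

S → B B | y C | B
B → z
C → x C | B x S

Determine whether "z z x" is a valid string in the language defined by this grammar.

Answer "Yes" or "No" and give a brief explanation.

No - no valid derivation exists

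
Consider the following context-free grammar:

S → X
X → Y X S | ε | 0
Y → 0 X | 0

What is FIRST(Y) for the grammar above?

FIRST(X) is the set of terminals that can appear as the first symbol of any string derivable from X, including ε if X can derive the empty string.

We compute FIRST(Y) using the standard algorithm.
FIRST(S) = {0, ε}
FIRST(X) = {0, ε}
FIRST(Y) = {0}
Therefore, FIRST(Y) = {0}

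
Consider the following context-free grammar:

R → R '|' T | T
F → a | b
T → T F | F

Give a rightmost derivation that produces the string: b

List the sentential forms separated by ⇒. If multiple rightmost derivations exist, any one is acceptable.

R ⇒ T ⇒ F ⇒ b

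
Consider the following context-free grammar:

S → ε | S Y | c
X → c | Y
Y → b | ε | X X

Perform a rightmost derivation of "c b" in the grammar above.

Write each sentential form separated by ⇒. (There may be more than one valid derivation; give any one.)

S ⇒ S Y ⇒ S b ⇒ c b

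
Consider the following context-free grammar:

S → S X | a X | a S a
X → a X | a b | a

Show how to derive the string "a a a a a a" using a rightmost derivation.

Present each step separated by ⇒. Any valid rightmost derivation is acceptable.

S ⇒ a S a ⇒ a a S a a ⇒ a a a X a a ⇒ a a a a a a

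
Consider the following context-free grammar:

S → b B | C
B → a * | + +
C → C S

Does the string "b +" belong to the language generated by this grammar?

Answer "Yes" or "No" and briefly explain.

No - no valid derivation exists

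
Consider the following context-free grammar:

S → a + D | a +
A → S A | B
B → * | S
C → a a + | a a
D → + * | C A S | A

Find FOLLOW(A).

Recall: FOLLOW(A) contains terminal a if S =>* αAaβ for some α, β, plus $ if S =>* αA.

We compute FOLLOW(A) using the standard algorithm.
FOLLOW(S) starts with {$}.
FIRST(A) = {*, a}
FIRST(B) = {*, a}
FIRST(C) = {a}
FIRST(D) = {*, +, a}
FIRST(S) = {a}
FOLLOW(A) = {$, *, a}
FOLLOW(B) = {$, *, a}
FOLLOW(C) = {*, a}
FOLLOW(D) = {$, *, a}
FOLLOW(S) = {$, *, a}
Therefore, FOLLOW(A) = {$, *, a}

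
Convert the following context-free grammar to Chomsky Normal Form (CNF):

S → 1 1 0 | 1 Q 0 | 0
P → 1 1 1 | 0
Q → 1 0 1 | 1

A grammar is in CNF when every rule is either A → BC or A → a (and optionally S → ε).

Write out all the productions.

T1 → 1; T0 → 0; S → 0; P → 0; Q → 1; S → T1 X0; X0 → T1 T0; S → T1 X1; X1 → Q T0; P → T1 X2; X2 → T1 T1; Q → T1 X3; X3 → T0 T1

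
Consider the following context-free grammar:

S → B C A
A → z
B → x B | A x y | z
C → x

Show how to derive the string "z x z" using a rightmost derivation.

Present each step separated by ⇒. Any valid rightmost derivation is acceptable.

S ⇒ B C A ⇒ B C z ⇒ B x z ⇒ z x z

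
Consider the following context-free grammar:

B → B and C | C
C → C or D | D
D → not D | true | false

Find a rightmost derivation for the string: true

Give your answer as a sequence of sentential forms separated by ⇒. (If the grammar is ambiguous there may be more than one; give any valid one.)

B ⇒ C ⇒ D ⇒ true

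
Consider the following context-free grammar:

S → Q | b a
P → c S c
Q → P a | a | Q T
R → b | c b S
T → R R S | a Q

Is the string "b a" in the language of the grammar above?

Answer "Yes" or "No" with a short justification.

Yes - a valid derivation exists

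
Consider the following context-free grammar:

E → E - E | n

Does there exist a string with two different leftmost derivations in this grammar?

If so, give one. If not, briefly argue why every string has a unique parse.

Yes - the string 'n - n - n - n - n' has two distinct leftmost derivations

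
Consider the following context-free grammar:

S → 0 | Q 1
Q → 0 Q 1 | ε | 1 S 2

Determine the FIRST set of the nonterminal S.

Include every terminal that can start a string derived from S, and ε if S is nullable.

We compute FIRST(S) using the standard algorithm.
FIRST(Q) = {0, 1, ε}
FIRST(S) = {0, 1}
Therefore, FIRST(S) = {0, 1}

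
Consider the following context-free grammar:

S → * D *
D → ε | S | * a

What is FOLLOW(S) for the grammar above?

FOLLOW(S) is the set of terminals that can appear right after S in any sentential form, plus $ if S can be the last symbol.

We compute FOLLOW(S) using the standard algorithm.
FOLLOW(S) starts with {$}.
FIRST(D) = {*, ε}
FIRST(S) = {*}
FOLLOW(D) = {*}
FOLLOW(S) = {$, *}
Therefore, FOLLOW(S) = {$, *}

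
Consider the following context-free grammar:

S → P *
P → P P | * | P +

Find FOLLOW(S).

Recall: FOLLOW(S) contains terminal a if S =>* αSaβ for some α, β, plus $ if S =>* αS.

We compute FOLLOW(S) using the standard algorithm.
FOLLOW(S) starts with {$}.
FIRST(P) = {*}
FIRST(S) = {*}
FOLLOW(P) = {*, +}
FOLLOW(S) = {$}
Therefore, FOLLOW(S) = {$}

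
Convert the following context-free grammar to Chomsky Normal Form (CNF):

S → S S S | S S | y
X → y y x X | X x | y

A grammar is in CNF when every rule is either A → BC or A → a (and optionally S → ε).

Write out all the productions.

S → y; TY → y; TX → x; X → y; S → S X0; X0 → S S; S → S S; X → TY X1; X1 → TY X2; X2 → TX X; X → X TX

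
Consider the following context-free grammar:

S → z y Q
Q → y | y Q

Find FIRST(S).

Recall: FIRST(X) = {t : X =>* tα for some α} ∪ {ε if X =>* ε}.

We compute FIRST(S) using the standard algorithm.
FIRST(Q) = {y}
FIRST(S) = {z}
Therefore, FIRST(S) = {z}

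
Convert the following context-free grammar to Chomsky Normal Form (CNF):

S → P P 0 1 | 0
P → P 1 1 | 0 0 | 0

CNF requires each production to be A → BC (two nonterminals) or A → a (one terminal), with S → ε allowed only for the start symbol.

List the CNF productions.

T0 → 0; T1 → 1; S → 0; P → 0; S → P X0; X0 → P X1; X1 → T0 T1; P → P X2; X2 → T1 T1; P → T0 T0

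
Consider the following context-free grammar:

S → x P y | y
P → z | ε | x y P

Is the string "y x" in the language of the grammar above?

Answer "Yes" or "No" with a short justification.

No - no valid derivation exists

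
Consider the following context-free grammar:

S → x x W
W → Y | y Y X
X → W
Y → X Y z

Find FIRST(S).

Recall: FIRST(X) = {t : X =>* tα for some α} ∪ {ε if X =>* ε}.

We compute FIRST(S) using the standard algorithm.
FIRST(S) = {x}
FIRST(W) = {y}
FIRST(X) = {y}
FIRST(Y) = {y}
Therefore, FIRST(S) = {x}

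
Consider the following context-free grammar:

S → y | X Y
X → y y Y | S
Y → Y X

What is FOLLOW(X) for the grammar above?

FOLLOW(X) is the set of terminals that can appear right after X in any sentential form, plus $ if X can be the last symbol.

We compute FOLLOW(X) using the standard algorithm.
FOLLOW(S) starts with {$}.
FIRST(S) = {y}
FIRST(X) = {y}
FIRST(Y) = {}
FOLLOW(S) = {$, y}
FOLLOW(X) = {$, y}
FOLLOW(Y) = {$, y}
Therefore, FOLLOW(X) = {$, y}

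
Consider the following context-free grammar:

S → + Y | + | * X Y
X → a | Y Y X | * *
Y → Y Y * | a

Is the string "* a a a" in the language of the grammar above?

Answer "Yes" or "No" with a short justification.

No - no valid derivation exists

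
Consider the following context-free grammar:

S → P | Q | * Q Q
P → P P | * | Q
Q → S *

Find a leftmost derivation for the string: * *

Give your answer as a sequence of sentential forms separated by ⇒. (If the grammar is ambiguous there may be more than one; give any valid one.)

S ⇒ Q ⇒ S * ⇒ P * ⇒ * *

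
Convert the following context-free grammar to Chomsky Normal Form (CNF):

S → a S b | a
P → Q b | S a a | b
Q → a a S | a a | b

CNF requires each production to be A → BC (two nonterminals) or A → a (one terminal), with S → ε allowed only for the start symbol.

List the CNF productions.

TA → a; TB → b; S → a; P → b; Q → b; S → TA X0; X0 → S TB; P → Q TB; P → S X1; X1 → TA TA; Q → TA X2; X2 → TA S; Q → TA TA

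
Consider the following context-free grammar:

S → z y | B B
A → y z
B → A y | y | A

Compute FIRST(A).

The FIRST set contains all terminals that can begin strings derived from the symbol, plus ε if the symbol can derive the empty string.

We compute FIRST(A) using the standard algorithm.
FIRST(A) = {y}
FIRST(B) = {y}
FIRST(S) = {y, z}
Therefore, FIRST(A) = {y}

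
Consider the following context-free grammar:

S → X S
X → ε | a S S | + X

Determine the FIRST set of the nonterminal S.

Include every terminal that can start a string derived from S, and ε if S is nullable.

We compute FIRST(S) using the standard algorithm.
FIRST(S) = {+, a}
FIRST(X) = {+, a, ε}
Therefore, FIRST(S) = {+, a}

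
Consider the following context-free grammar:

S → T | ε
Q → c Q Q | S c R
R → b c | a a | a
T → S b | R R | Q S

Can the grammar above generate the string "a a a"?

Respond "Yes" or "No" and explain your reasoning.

Yes - a valid derivation exists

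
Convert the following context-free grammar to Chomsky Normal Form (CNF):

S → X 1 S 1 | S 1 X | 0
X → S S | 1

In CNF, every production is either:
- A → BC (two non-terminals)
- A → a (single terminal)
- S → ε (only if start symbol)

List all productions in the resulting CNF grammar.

T1 → 1; S → 0; X → 1; S → X X0; X0 → T1 X1; X1 → S T1; S → S X2; X2 → T1 X; X → S S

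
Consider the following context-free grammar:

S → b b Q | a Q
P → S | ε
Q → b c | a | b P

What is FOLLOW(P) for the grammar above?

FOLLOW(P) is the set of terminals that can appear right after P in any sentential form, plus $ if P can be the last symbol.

We compute FOLLOW(P) using the standard algorithm.
FOLLOW(S) starts with {$}.
FIRST(P) = {a, b, ε}
FIRST(Q) = {a, b}
FIRST(S) = {a, b}
FOLLOW(P) = {$}
FOLLOW(Q) = {$}
FOLLOW(S) = {$}
Therefore, FOLLOW(P) = {$}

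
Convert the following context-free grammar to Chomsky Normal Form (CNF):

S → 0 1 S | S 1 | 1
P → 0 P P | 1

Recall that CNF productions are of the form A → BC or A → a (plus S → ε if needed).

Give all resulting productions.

T0 → 0; T1 → 1; S → 1; P → 1; S → T0 X0; X0 → T1 S; S → S T1; P → T0 X1; X1 → P P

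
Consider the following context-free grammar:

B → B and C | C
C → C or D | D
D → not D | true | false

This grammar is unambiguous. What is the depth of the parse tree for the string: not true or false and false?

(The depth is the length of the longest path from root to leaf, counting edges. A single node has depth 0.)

6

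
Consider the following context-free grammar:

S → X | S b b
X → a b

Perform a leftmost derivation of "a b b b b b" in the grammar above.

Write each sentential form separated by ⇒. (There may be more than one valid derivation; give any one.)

S ⇒ S b b ⇒ S b b b b ⇒ X b b b b ⇒ a b b b b b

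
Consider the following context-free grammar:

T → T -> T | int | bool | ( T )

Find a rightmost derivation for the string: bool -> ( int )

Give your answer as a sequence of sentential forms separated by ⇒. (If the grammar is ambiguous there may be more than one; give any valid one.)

T ⇒ T -> T ⇒ T -> ( T ) ⇒ T -> ( int ) ⇒ bool -> ( int )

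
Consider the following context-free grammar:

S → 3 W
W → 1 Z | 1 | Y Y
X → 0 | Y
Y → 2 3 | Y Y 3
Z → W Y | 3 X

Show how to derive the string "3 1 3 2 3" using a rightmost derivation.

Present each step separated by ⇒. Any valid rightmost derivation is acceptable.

S ⇒ 3 W ⇒ 3 1 Z ⇒ 3 1 3 X ⇒ 3 1 3 Y ⇒ 3 1 3 2 3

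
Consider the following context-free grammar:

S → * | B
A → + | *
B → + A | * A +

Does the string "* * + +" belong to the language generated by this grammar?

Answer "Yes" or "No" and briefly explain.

No - no valid derivation exists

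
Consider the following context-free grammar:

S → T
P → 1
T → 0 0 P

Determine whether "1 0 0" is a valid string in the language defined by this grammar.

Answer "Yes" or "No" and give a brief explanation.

No - no valid derivation exists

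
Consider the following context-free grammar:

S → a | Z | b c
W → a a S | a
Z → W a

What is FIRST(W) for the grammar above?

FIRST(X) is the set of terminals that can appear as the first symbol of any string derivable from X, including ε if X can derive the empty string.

We compute FIRST(W) using the standard algorithm.
FIRST(S) = {a, b}
FIRST(W) = {a}
FIRST(Z) = {a}
Therefore, FIRST(W) = {a}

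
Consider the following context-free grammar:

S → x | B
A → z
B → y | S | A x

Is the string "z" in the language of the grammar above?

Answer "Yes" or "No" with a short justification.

No - no valid derivation exists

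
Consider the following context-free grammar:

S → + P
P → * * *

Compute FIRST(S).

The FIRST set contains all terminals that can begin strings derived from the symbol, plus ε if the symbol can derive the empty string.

We compute FIRST(S) using the standard algorithm.
FIRST(P) = {*}
FIRST(S) = {+}
Therefore, FIRST(S) = {+}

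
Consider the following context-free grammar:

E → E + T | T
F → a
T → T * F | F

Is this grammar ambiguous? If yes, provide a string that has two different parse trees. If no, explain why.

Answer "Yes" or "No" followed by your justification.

No - the grammar is unambiguous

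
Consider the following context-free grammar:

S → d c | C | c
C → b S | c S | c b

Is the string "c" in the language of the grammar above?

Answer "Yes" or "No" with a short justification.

Yes - a valid derivation exists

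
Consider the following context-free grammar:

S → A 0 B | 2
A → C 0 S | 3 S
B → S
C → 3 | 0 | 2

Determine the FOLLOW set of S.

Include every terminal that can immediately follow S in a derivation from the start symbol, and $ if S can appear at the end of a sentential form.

We compute FOLLOW(S) using the standard algorithm.
FOLLOW(S) starts with {$}.
FIRST(A) = {0, 2, 3}
FIRST(B) = {0, 2, 3}
FIRST(C) = {0, 2, 3}
FIRST(S) = {0, 2, 3}
FOLLOW(A) = {0}
FOLLOW(B) = {$, 0}
FOLLOW(C) = {0}
FOLLOW(S) = {$, 0}
Therefore, FOLLOW(S) = {$, 0}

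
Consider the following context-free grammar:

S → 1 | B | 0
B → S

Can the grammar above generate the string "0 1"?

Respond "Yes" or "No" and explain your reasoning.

No - no valid derivation exists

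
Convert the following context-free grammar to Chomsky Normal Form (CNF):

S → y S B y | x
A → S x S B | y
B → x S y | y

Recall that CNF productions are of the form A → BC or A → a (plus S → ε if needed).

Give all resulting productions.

TY → y; S → x; TX → x; A → y; B → y; S → TY X0; X0 → S X1; X1 → B TY; A → S X2; X2 → TX X3; X3 → S B; B → TX X4; X4 → S TY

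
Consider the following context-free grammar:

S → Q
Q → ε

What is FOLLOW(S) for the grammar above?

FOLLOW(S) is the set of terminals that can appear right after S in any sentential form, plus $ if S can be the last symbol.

We compute FOLLOW(S) using the standard algorithm.
FOLLOW(S) starts with {$}.
FIRST(Q) = {ε}
FIRST(S) = {ε}
FOLLOW(Q) = {$}
FOLLOW(S) = {$}
Therefore, FOLLOW(S) = {$}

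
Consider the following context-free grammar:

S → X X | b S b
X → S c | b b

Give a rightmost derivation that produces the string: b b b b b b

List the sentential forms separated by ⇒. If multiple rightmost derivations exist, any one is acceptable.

S ⇒ b S b ⇒ b X X b ⇒ b X b b b ⇒ b b b b b b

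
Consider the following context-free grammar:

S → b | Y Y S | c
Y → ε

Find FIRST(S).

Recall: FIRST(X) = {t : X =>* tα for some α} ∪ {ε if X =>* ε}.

We compute FIRST(S) using the standard algorithm.
FIRST(S) = {b, c}
FIRST(Y) = {ε}
Therefore, FIRST(S) = {b, c}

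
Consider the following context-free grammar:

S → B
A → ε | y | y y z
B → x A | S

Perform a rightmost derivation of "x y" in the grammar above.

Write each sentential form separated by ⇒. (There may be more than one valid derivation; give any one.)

S ⇒ B ⇒ x A ⇒ x y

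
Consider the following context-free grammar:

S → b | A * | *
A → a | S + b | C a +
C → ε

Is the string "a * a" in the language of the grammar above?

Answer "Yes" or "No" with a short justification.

No - no valid derivation exists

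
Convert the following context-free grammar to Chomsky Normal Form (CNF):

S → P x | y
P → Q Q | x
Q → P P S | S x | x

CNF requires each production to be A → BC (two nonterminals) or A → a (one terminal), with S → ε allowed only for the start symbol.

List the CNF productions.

TX → x; S → y; P → x; Q → x; S → P TX; P → Q Q; Q → P X0; X0 → P S; Q → S TX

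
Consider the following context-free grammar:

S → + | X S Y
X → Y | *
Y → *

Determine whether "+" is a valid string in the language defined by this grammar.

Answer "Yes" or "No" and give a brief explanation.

Yes - a valid derivation exists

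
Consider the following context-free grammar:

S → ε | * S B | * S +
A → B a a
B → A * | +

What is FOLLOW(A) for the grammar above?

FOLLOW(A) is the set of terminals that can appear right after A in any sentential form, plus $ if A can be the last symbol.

We compute FOLLOW(A) using the standard algorithm.
FOLLOW(S) starts with {$}.
FIRST(A) = {+}
FIRST(B) = {+}
FIRST(S) = {*, ε}
FOLLOW(A) = {*}
FOLLOW(B) = {$, +, a}
FOLLOW(S) = {$, +}
Therefore, FOLLOW(A) = {*}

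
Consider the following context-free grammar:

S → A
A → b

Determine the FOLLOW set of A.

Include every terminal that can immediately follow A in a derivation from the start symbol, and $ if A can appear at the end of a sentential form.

We compute FOLLOW(A) using the standard algorithm.
FOLLOW(S) starts with {$}.
FIRST(A) = {b}
FIRST(S) = {b}
FOLLOW(A) = {$}
FOLLOW(S) = {$}
Therefore, FOLLOW(A) = {$}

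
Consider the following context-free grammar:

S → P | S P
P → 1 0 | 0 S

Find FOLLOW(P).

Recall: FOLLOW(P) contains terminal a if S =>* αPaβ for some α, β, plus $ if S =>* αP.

We compute FOLLOW(P) using the standard algorithm.
FOLLOW(S) starts with {$}.
FIRST(P) = {0, 1}
FIRST(S) = {0, 1}
FOLLOW(P) = {$, 0, 1}
FOLLOW(S) = {$, 0, 1}
Therefore, FOLLOW(P) = {$, 0, 1}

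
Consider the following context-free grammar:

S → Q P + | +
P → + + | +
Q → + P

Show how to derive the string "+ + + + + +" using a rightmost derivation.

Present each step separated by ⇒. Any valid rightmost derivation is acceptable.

S ⇒ Q P + ⇒ Q + + + ⇒ + P + + + ⇒ + + + + + +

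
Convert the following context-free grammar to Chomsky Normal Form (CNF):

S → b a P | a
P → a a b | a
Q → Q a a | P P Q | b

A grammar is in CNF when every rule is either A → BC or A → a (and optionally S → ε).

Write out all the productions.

TB → b; TA → a; S → a; P → a; Q → b; S → TB X0; X0 → TA P; P → TA X1; X1 → TA TB; Q → Q X2; X2 → TA TA; Q → P X3; X3 → P Q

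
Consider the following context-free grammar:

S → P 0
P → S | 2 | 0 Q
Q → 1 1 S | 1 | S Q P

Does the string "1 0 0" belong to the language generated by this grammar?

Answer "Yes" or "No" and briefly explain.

No - no valid derivation exists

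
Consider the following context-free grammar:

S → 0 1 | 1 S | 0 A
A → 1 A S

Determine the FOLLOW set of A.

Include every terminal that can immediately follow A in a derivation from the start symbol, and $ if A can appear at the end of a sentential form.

We compute FOLLOW(A) using the standard algorithm.
FOLLOW(S) starts with {$}.
FIRST(A) = {1}
FIRST(S) = {0, 1}
FOLLOW(A) = {$, 0, 1}
FOLLOW(S) = {$, 0, 1}
Therefore, FOLLOW(A) = {$, 0, 1}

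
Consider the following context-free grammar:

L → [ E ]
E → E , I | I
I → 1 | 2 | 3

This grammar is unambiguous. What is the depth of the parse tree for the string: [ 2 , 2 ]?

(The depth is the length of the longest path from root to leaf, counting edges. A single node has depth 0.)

4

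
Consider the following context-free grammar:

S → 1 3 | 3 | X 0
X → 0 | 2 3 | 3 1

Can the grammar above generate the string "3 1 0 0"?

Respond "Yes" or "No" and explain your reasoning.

No - no valid derivation exists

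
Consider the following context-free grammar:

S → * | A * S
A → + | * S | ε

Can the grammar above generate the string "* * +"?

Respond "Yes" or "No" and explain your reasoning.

No - no valid derivation exists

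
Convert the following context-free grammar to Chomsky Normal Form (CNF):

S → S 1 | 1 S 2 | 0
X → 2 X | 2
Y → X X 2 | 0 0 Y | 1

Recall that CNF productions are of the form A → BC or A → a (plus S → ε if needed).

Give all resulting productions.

T1 → 1; T2 → 2; S → 0; X → 2; T0 → 0; Y → 1; S → S T1; S → T1 X0; X0 → S T2; X → T2 X; Y → X X1; X1 → X T2; Y → T0 X2; X2 → T0 Y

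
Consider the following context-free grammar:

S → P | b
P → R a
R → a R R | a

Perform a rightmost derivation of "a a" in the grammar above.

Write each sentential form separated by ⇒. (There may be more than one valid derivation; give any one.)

S ⇒ P ⇒ R a ⇒ a a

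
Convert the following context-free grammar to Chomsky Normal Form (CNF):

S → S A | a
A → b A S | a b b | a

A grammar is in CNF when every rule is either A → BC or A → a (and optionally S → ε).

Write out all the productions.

S → a; TB → b; TA → a; A → a; S → S A; A → TB X0; X0 → A S; A → TA X1; X1 → TB TB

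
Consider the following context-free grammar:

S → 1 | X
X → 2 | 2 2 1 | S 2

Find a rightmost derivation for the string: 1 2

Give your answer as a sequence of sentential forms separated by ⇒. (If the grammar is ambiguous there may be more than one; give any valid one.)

S ⇒ X ⇒ S 2 ⇒ 1 2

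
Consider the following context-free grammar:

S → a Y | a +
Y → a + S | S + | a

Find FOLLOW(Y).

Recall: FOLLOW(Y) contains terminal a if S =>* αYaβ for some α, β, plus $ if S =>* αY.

We compute FOLLOW(Y) using the standard algorithm.
FOLLOW(S) starts with {$}.
FIRST(S) = {a}
FIRST(Y) = {a}
FOLLOW(S) = {$, +}
FOLLOW(Y) = {$, +}
Therefore, FOLLOW(Y) = {$, +}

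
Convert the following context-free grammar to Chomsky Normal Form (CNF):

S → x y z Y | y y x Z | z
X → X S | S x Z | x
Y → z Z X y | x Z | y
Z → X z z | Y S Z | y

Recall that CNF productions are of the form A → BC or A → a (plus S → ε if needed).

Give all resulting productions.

TX → x; TY → y; TZ → z; S → z; X → x; Y → y; Z → y; S → TX X0; X0 → TY X1; X1 → TZ Y; S → TY X2; X2 → TY X3; X3 → TX Z; X → X S; X → S X4; X4 → TX Z; Y → TZ X5; X5 → Z X6; X6 → X TY; Y → TX Z; Z → X X7; X7 → TZ TZ; Z → Y X8; X8 → S Z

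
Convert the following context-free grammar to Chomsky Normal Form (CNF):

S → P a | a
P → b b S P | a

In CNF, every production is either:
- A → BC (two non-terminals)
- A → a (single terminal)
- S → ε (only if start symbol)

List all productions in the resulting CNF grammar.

TA → a; S → a; TB → b; P → a; S → P TA; P → TB X0; X0 → TB X1; X1 → S P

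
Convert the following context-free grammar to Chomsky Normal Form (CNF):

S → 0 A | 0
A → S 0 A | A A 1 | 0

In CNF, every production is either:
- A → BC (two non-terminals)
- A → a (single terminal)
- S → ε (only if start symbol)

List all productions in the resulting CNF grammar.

T0 → 0; S → 0; T1 → 1; A → 0; S → T0 A; A → S X0; X0 → T0 A; A → A X1; X1 → A T1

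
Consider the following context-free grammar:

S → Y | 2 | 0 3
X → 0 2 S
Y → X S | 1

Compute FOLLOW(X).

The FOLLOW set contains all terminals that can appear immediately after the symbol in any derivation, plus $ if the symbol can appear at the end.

We compute FOLLOW(X) using the standard algorithm.
FOLLOW(S) starts with {$}.
FIRST(S) = {0, 1, 2}
FIRST(X) = {0}
FIRST(Y) = {0, 1}
FOLLOW(S) = {$, 0, 1, 2}
FOLLOW(X) = {0, 1, 2}
FOLLOW(Y) = {$, 0, 1, 2}
Therefore, FOLLOW(X) = {0, 1, 2}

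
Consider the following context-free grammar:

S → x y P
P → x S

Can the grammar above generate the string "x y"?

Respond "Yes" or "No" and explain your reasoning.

No - no valid derivation exists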